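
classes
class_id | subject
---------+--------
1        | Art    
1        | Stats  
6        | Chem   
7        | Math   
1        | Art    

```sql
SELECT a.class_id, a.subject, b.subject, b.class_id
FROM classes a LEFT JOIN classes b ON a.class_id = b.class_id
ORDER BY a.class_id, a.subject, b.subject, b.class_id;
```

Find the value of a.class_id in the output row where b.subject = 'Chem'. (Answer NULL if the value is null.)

LEFT JOIN keeps every row from `classes a`; unmatched rows get NULL for `classes b`'s columns.
Matching on a.class_id = b.class_id.
Matched pairs: 11; unmatched a rows kept: 0.

6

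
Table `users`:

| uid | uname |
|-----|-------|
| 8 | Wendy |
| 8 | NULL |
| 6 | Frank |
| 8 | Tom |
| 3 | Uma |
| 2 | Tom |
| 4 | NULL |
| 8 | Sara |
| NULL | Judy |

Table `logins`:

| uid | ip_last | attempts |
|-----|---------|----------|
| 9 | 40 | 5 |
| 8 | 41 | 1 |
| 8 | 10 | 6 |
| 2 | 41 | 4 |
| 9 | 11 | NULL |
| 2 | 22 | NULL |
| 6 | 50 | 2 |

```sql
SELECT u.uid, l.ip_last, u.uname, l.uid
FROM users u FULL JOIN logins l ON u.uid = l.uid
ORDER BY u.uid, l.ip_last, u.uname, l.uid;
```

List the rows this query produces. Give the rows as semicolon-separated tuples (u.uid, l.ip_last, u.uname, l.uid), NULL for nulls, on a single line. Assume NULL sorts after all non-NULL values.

(2, 22, Tom, 2); (2, 41, Tom, 2); (3, NULL, Uma, NULL); (4, NULL, NULL, NULL); (6, 50, Frank, 6); (8, 10, Sara, 8); (8, 10, Tom, 8); (8, 10, Wendy, 8); (8, 10, NULL, 8); (8, 41, Sara, 8); (8, 41, Tom, 8); (8, 41, Wendy, 8); (8, 41, NULL, 8); (NULL, 11, NULL, 9); (NULL, 40, NULL, 9); (NULL, NULL, Judy, NULL)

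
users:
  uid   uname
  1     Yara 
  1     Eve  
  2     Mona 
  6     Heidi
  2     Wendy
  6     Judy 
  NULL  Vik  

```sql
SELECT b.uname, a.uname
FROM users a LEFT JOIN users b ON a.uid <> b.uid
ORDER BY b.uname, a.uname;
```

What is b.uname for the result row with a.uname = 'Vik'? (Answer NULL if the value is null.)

LEFT JOIN keeps every row from `users a`; unmatched rows get NULL for `users b`'s columns.
Matching on a.uid <> b.uid. A NULL in a compared column never satisfies the condition.
- a row (uid=1): matches 4 b row(s) → 4 output row(s).
- a row (uid=1): matches 4 b row(s) → 4 output row(s).
- a row (uid=2): matches 4 b row(s) → 4 output row(s).
- a row (uid=6): matches 4 b row(s) → 4 output row(s).
- a row (uid=2): matches 4 b row(s) → 4 output row(s).
- a row (uid=6): matches 4 b row(s) → 4 output row(s).
- a row (uid=NULL): no match → kept, b columns NULL.

NULL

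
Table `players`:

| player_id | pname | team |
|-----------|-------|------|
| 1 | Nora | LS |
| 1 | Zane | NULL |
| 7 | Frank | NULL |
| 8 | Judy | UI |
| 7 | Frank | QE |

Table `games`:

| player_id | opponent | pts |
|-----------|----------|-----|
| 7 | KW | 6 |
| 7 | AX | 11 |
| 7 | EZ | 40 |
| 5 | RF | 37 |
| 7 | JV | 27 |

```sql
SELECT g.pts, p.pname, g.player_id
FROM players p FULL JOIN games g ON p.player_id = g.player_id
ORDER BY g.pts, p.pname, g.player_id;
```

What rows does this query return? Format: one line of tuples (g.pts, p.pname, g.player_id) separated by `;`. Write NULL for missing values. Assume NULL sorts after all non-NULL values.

(6, Frank, 7); (6, Frank, 7); (11, Frank, 7); (11, Frank, 7); (27, Frank, 7); (27, Frank, 7); (37, NULL, 5); (40, Frank, 7); (40, Frank, 7); (NULL, Judy, NULL); (NULL, Nora, NULL); (NULL, Zane, NULL)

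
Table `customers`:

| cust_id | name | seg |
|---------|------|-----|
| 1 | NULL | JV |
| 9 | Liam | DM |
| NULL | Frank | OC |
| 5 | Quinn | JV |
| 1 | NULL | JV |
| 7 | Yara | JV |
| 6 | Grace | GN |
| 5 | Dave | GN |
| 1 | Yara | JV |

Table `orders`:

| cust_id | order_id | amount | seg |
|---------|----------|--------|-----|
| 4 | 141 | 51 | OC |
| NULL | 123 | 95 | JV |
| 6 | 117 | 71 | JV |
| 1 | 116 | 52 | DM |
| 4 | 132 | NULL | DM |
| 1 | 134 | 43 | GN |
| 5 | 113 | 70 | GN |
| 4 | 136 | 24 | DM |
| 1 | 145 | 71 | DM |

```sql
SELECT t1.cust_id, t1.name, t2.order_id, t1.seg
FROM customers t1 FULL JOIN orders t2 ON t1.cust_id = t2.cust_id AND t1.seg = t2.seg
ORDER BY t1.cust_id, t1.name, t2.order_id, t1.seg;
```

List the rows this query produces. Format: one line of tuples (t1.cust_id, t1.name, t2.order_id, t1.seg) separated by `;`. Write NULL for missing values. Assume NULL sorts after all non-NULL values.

FULL OUTER JOIN keeps every row from both sides; unmatched rows get NULL for the other side's columns.
Matching on t1.cust_id = t2.cust_id AND t1.seg = t2.seg. A NULL in a compared column never satisfies the condition.
- t1 (cust_id=1, seg=JV) has no partner → padded with NULL.
- t1 (cust_id=9, seg=DM) has no partner → padded with NULL.
- t1 (cust_id=NULL, seg=OC) has no partner → padded with NULL.
- t1 (cust_id=5, seg=JV) has no partner → padded with NULL.
- t1 (cust_id=1, seg=JV) has no partner → padded with NULL.
- t1 (cust_id=7, seg=JV) has no partner → padded with NULL.
- t1 (cust_id=6, seg=GN) has no partner → padded with NULL.
- t1 (cust_id=5, seg=GN) pairs with 1 row(s) of t2.
- t1 (cust_id=1, seg=JV) has no partner → padded with NULL.
- 8 t2 row(s) had no t1 match → kept, t1 columns NULL.

(1, Yara, NULL, JV); (1, NULL, NULL, JV); (1, NULL, NULL, JV); (5, Dave, 113, GN); (5, Quinn, NULL, JV); (6, Grace, NULL, GN); (7, Yara, NULL, JV); (9, Liam, NULL, DM); (NULL, Frank, NULL, OC); (NULL, NULL, 116, NULL); (NULL, NULL, 117, NULL); (NULL, NULL, 123, NULL); (NULL, NULL, 132, NULL); (NULL, NULL, 134, NULL); (NULL, NULL, 136, NULL); (NULL, NULL, 141, NULL); (NULL, NULL, 145, NULL)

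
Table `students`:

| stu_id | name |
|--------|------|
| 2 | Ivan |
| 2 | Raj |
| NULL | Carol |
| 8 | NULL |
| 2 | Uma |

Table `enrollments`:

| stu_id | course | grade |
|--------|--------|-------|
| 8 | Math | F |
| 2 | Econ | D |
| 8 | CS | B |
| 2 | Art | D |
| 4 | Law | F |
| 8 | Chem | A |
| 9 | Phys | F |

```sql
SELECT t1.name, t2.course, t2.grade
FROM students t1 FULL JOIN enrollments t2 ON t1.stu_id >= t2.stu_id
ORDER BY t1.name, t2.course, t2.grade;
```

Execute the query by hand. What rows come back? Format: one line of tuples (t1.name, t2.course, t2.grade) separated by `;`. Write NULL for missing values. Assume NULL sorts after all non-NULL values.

FULL OUTER JOIN keeps every row from both sides; unmatched rows get NULL for the other side's columns.
Matching on t1.stu_id >= t2.stu_id. A NULL in a compared column never satisfies the condition.
Matched pairs: 12; unmatched t1 rows kept: 1; unmatched t2 rows kept: 1.

(Carol, NULL, NULL); (Ivan, Art, D); (Ivan, Econ, D); (Raj, Art, D); (Raj, Econ, D); (Uma, Art, D); (Uma, Econ, D); (NULL, Art, D); (NULL, CS, B); (NULL, Chem, A); (NULL, Econ, D); (NULL, Law, F); (NULL, Math, F); (NULL, Phys, F)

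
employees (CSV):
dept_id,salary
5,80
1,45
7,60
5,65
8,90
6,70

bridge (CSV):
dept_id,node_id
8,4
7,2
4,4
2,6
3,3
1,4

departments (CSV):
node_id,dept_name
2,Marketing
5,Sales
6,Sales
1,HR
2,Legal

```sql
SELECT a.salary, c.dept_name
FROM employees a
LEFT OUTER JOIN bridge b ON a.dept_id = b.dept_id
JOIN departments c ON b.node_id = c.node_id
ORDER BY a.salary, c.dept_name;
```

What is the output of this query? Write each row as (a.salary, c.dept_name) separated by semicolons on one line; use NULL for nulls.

(60, Legal); (60, Marketing)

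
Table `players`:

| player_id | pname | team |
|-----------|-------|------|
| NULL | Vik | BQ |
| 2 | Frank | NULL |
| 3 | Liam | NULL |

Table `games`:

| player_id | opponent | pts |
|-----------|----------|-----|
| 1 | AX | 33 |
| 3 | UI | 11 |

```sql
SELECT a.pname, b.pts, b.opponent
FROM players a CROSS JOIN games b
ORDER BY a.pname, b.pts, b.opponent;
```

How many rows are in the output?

6

CROSS JOIN pairs every row of `players` with every row of `games`: 3 × 2 = 6 rows.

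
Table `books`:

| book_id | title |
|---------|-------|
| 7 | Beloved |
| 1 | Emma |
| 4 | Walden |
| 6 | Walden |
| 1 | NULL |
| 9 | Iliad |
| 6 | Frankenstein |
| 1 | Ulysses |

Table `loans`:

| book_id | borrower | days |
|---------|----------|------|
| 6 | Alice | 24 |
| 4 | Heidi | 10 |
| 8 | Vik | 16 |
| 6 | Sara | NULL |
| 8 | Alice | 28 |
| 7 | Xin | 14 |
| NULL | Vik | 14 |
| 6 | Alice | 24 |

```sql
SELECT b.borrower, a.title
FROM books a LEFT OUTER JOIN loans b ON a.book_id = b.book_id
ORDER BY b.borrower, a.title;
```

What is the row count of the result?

12

LEFT JOIN keeps every row from `books`; unmatched rows get NULL for `loans`'s columns.
Matching on a.book_id = b.book_id. A NULL in a compared column never satisfies the condition.
- a row (book_id=7): matches 1 b row(s) → 1 output row(s).
- a row (book_id=1): no match → kept, b columns NULL.
- a row (book_id=4): matches 1 b row(s) → 1 output row(s).
- a row (book_id=6): matches 3 b row(s) → 3 output row(s).
- a row (book_id=1): no match → kept, b columns NULL.
- a row (book_id=9): no match → kept, b columns NULL.
- a row (book_id=6): matches 3 b row(s) → 3 output row(s).
- a row (book_id=1): no match → kept, b columns NULL.
Total: 8 matched + 4 padded = 12 rows.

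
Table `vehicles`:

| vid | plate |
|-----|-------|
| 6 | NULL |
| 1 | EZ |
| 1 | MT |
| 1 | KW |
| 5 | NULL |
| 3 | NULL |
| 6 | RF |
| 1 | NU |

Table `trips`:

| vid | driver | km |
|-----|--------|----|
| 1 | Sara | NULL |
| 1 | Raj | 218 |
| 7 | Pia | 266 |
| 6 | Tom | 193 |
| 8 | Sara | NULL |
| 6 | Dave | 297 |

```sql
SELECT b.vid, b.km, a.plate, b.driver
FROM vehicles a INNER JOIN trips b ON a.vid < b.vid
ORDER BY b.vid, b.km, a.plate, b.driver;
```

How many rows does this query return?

28

INNER JOIN keeps only pairs where the ON condition holds.
Matching on a.vid < b.vid.
- a[0] vid=6 → 2 match(es) in b → 2 row(s).
- a[1] vid=1 → 4 match(es) in b → 4 row(s).
- a[2] vid=1 → 4 match(es) in b → 4 row(s).
- a[3] vid=1 → 4 match(es) in b → 4 row(s).
- a[4] vid=5 → 4 match(es) in b → 4 row(s).
- a[5] vid=3 → 4 match(es) in b → 4 row(s).
- a[6] vid=6 → 2 match(es) in b → 2 row(s).
- a[7] vid=1 → 4 match(es) in b → 4 row(s).
Total: 28 rows.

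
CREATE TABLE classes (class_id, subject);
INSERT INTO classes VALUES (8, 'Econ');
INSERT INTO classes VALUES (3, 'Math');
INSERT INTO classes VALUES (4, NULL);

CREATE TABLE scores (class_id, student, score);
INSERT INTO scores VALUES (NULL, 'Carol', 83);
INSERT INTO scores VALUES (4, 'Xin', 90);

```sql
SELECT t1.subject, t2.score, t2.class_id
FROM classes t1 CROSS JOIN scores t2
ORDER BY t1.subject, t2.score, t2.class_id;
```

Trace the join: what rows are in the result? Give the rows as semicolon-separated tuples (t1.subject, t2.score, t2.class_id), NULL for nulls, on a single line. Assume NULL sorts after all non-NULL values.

(Econ, 83, NULL); (Econ, 90, 4); (Math, 83, NULL); (Math, 90, 4); (NULL, 83, NULL); (NULL, 90, 4)

CROSS JOIN pairs every row of `classes` with every row of `scores`: 3 × 2 = 6 rows.
After projecting and ordering:
t1.subject | t2.score | t2.class_id
Econ | 83 | NULL
Econ | 90 | 4
Math | 83 | NULL
Math | 90 | 4
NULL | 83 | NULL
NULL | 90 | 4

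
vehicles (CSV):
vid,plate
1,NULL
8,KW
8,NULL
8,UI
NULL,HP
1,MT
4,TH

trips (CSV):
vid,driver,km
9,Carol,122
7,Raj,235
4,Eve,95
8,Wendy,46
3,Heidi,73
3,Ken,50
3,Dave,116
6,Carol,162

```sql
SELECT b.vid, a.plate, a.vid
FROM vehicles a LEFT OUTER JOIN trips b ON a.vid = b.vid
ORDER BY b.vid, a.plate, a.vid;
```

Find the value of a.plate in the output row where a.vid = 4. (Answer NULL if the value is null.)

TH

LEFT JOIN keeps every row from `vehicles`; unmatched rows get NULL for `trips`'s columns.
Matching on a.vid = b.vid. A NULL in a compared column never satisfies the condition.
- a row (vid=1): no match → kept, b columns NULL.
- a row (vid=8): matches 1 b row(s) → 1 output row(s).
- a row (vid=8): matches 1 b row(s) → 1 output row(s).
- a row (vid=8): matches 1 b row(s) → 1 output row(s).
- a row (vid=NULL): no match → kept, b columns NULL.
- a row (vid=1): no match → kept, b columns NULL.
- a row (vid=4): matches 1 b row(s) → 1 output row(s).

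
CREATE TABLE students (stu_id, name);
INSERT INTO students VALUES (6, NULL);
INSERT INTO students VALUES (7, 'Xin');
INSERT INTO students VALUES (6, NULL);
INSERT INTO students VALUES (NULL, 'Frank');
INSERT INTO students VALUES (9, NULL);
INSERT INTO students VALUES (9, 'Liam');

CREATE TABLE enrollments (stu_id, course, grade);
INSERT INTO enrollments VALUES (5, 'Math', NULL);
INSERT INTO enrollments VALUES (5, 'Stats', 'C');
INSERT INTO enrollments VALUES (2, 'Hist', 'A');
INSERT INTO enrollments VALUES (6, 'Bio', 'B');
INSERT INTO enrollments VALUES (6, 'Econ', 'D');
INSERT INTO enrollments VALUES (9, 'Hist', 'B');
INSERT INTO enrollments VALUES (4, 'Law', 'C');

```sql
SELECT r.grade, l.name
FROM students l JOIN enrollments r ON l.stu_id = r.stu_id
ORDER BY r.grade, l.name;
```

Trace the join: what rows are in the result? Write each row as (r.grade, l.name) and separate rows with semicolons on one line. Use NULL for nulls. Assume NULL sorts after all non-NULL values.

(B, Liam); (B, NULL); (B, NULL); (B, NULL); (D, NULL); (D, NULL)

INNER JOIN keeps only pairs where the ON condition holds.
Matching on l.stu_id = r.stu_id. A NULL in a compared column never satisfies the condition.
Matched pairs: 6.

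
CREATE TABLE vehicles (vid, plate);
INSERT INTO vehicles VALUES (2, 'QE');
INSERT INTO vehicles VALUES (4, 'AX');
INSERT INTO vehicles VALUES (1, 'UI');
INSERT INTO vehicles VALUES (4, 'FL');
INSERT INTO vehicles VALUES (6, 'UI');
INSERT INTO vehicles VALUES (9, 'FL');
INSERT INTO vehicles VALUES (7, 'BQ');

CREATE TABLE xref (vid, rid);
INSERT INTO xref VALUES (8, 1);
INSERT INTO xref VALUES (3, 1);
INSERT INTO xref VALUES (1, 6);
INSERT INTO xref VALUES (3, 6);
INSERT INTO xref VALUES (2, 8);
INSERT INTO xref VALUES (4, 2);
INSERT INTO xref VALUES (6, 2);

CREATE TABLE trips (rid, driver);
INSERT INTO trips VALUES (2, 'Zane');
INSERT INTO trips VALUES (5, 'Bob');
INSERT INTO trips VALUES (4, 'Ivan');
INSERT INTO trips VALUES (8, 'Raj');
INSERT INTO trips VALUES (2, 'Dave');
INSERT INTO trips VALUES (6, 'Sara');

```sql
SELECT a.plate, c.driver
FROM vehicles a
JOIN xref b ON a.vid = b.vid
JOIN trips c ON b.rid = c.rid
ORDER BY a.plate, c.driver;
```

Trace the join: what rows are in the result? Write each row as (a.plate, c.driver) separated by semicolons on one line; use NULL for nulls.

(AX, Dave); (AX, Zane); (FL, Dave); (FL, Zane); (QE, Raj); (UI, Dave); (UI, Sara); (UI, Zane)

Step 1 — a INNER JOIN b on vid → 5 row(s).
Then INNER JOIN `trips c` on rid: keep only rows whose b.rid appears in c.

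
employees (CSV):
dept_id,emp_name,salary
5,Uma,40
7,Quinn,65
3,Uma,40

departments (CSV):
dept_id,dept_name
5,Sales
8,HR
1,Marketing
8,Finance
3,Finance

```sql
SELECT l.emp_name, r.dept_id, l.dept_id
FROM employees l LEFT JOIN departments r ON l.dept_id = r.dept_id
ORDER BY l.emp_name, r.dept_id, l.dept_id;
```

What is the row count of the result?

3

LEFT JOIN keeps every row from `employees`; unmatched rows get NULL for `departments`'s columns.
Matching on l.dept_id = r.dept_id.
- l[0] dept_id=5 → 1 match(es) in r → 1 row(s).
- l[1] dept_id=7 → no match; kept with NULLs on the r side.
- l[2] dept_id=3 → 1 match(es) in r → 1 row(s).
Total: 2 matched + 1 padded = 3 rows.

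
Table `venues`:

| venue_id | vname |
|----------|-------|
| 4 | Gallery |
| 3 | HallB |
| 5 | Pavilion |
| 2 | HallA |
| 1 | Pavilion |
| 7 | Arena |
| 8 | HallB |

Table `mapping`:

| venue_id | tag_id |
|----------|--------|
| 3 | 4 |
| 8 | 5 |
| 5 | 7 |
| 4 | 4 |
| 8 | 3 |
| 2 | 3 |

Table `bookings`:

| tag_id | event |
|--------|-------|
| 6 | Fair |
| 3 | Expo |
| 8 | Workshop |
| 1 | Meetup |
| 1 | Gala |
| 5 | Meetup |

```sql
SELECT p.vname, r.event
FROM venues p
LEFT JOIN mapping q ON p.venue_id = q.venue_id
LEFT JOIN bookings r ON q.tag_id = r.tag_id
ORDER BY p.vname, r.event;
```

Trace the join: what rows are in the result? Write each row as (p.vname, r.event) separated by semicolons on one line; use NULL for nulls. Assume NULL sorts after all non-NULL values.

Evaluate left to right. First `venues p LEFT JOIN mapping q` on venue_id: 8 row(s).
Then LEFT JOIN `bookings r` on tag_id: each of those 8 rows is kept; rows whose q.tag_id has no match in r get NULL for r's columns.

(Arena, NULL); (Gallery, NULL); (HallA, Expo); (HallB, Expo); (HallB, Meetup); (HallB, NULL); (Pavilion, NULL); (Pavilion, NULL)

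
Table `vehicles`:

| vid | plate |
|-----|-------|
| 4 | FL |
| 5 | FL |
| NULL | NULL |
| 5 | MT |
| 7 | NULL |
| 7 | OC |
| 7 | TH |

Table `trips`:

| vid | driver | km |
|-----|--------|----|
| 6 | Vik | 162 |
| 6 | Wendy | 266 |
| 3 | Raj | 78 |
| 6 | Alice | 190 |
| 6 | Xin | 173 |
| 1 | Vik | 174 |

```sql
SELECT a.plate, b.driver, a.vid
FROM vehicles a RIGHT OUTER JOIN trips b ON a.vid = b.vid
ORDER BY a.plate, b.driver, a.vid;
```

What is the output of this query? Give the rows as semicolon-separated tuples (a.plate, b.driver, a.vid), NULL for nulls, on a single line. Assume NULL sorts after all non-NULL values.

RIGHT JOIN keeps every row from `trips`; unmatched rows get NULL for `vehicles`'s columns.
Matching on a.vid = b.vid. A NULL in a compared column never satisfies the condition.
- a (vid=4) has no partner in b.
- a (vid=5) has no partner in b.
- a (vid=NULL) has no partner in b.
- a (vid=5) has no partner in b.
- a (vid=7) has no partner in b.
- a (vid=7) has no partner in b.
- a (vid=7) has no partner in b.
- 6 row(s) from b found no a partner → padded with NULL.
After projecting and ordering:
a.plate | b.driver | a.vid
NULL | Alice | NULL
NULL | Raj | NULL
NULL | Vik | NULL
NULL | Vik | NULL
NULL | Wendy | NULL
NULL | Xin | NULL

(NULL, Alice, NULL); (NULL, Raj, NULL); (NULL, Vik, NULL); (NULL, Vik, NULL); (NULL, Wendy, NULL); (NULL, Xin, NULL)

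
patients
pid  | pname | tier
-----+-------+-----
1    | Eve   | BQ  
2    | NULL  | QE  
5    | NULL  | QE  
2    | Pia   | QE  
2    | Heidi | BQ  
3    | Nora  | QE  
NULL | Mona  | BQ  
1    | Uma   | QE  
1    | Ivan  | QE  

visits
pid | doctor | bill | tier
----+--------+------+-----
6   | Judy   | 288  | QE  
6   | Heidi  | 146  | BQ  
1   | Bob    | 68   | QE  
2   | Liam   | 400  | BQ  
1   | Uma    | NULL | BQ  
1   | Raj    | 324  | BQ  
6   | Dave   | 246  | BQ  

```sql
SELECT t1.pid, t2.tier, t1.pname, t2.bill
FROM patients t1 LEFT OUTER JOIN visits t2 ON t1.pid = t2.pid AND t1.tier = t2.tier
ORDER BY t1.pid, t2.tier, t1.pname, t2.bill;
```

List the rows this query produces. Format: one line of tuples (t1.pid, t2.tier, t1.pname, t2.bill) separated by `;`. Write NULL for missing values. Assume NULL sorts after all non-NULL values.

LEFT JOIN keeps every row from `patients`; unmatched rows get NULL for `visits`'s columns.
Matching on t1.pid = t2.pid AND t1.tier = t2.tier. A NULL in a compared column never satisfies the condition.
- t1 (pid=1, tier=BQ) pairs with 2 row(s) of t2.
- t1 (pid=2, tier=QE) has no partner → padded with NULL.
- t1 (pid=5, tier=QE) has no partner → padded with NULL.
- t1 (pid=2, tier=QE) has no partner → padded with NULL.
- t1 (pid=2, tier=BQ) pairs with 1 row(s) of t2.
- t1 (pid=3, tier=QE) has no partner → padded with NULL.
- t1 (pid=NULL, tier=BQ) has no partner → padded with NULL.
- t1 (pid=1, tier=QE) pairs with 1 row(s) of t2.
- t1 (pid=1, tier=QE) pairs with 1 row(s) of t2.
After projecting and ordering:
t1.pid | t2.tier | t1.pname | t2.bill
1 | BQ | Eve | 324
1 | BQ | Eve | NULL
1 | QE | Ivan | 68
1 | QE | Uma | 68
2 | BQ | Heidi | 400
2 | NULL | Pia | NULL
2 | NULL | NULL | NULL
3 | NULL | Nora | NULL
5 | NULL | NULL | NULL
NULL | NULL | Mona | NULL

(1, BQ, Eve, 324); (1, BQ, Eve, NULL); (1, QE, Ivan, 68); (1, QE, Uma, 68); (2, BQ, Heidi, 400); (2, NULL, Pia, NULL); (2, NULL, NULL, NULL); (3, NULL, Nora, NULL); (5, NULL, NULL, NULL); (NULL, NULL, Mona, NULL)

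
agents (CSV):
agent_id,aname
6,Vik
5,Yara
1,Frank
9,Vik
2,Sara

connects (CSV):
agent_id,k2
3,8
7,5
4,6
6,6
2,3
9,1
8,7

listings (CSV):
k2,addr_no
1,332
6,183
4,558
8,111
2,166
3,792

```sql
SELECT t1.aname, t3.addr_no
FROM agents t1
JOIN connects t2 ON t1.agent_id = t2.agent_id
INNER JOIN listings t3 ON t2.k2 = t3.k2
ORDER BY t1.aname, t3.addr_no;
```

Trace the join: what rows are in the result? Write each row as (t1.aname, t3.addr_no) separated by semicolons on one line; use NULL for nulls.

Joins associate left-to-right: agents INNER JOIN connects on agent_id gives 3 intermediate row(s).
Then INNER JOIN `listings t3` on k2: keep only rows whose t2.k2 appears in t3.

(Sara, 792); (Vik, 183); (Vik, 332)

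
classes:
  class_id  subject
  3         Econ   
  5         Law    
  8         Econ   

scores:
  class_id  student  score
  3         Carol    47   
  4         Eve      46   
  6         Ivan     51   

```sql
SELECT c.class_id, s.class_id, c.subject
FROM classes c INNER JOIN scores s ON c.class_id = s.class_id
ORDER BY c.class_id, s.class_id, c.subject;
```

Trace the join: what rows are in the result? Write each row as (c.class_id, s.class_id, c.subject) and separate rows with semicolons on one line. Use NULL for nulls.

(3, 3, Econ)

INNER JOIN keeps only pairs where the ON condition holds.
Matching on c.class_id = s.class_id.
- c (class_id=3) pairs with 1 row(s) of s.
- c (class_id=5) has no partner → excluded.
- c (class_id=8) has no partner → excluded.
After projecting and ordering:
c.class_id | s.class_id | c.subject
3 | 3 | Econ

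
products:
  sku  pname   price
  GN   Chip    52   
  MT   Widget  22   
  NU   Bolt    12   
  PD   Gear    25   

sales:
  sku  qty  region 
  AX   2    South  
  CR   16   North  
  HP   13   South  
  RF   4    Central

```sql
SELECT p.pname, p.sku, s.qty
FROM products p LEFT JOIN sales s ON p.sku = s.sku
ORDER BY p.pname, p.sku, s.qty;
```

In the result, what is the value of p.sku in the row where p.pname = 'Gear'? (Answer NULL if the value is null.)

PD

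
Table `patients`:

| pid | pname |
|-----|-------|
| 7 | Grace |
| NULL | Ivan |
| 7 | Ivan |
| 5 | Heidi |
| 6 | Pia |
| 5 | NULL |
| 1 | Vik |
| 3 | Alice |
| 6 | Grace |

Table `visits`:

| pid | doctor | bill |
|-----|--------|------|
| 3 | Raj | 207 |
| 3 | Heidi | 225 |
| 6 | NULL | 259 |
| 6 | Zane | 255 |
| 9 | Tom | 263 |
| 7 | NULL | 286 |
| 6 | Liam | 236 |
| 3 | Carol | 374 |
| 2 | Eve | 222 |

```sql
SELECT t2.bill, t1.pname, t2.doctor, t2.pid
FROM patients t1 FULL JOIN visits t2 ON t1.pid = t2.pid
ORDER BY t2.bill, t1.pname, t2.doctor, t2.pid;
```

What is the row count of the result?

17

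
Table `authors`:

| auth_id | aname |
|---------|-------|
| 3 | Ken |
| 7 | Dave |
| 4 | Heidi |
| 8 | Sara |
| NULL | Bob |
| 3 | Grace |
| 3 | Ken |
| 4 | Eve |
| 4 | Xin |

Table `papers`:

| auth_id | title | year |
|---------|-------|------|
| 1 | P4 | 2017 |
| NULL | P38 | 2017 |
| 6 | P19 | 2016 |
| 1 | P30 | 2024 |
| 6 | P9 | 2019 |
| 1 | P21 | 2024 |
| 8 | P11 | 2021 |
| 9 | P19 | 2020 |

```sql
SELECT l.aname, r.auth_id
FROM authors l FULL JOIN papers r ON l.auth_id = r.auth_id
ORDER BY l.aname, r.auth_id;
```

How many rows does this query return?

16

FULL OUTER JOIN keeps every row from both sides; unmatched rows get NULL for the other side's columns.
Matching on l.auth_id = r.auth_id. A NULL in a compared column never satisfies the condition.
- l[0] auth_id=3 → no match; kept with NULLs on the r side.
- l[1] auth_id=7 → no match; kept with NULLs on the r side.
- l[2] auth_id=4 → no match; kept with NULLs on the r side.
- l[3] auth_id=8 → 1 match(es) in r → 1 row(s).
- l[4] auth_id=NULL → no match; kept with NULLs on the r side.
- l[5] auth_id=3 → no match; kept with NULLs on the r side.
- l[6] auth_id=3 → no match; kept with NULLs on the r side.
- l[7] auth_id=4 → no match; kept with NULLs on the r side.
- l[8] auth_id=4 → no match; kept with NULLs on the r side.
- plus 7 unmatched r row(s), each kept with NULL l columns.
Total: 1 matched + 15 padded = 16 rows.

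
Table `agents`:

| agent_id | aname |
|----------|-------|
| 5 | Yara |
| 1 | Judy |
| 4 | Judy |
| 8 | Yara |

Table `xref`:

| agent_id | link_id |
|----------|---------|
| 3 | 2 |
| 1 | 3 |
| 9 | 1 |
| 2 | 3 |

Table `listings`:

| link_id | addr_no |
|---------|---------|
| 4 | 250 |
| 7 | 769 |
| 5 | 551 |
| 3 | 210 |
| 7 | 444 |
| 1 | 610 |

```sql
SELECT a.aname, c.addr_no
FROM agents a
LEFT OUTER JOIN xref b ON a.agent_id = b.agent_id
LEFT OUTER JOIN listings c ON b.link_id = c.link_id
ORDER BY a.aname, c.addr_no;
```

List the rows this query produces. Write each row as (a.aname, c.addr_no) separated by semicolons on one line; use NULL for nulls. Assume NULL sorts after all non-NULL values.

(Judy, 210); (Judy, NULL); (Yara, NULL); (Yara, NULL)

Evaluate left to right. First `agents a LEFT JOIN xref b` on agent_id: 4 row(s).
Then LEFT JOIN `listings c` on link_id: each of those 4 rows is kept; rows whose b.link_id has no match in c get NULL for c's columns.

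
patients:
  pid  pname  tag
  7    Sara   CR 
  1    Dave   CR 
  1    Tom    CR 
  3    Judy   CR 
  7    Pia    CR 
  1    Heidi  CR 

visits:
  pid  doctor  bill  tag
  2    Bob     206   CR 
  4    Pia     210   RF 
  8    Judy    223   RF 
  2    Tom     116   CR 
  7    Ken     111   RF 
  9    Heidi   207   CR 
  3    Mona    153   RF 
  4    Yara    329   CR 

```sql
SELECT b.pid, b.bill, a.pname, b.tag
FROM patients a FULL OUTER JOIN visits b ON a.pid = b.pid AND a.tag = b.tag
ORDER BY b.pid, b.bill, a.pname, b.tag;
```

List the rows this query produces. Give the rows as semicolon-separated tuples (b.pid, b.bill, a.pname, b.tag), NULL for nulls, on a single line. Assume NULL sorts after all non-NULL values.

FULL OUTER JOIN keeps every row from both sides; unmatched rows get NULL for the other side's columns.
Matching on a.pid = b.pid AND a.tag = b.tag.
- a[0] pid=7, tag=CR → no match; kept with NULLs on the b side.
- a[1] pid=1, tag=CR → no match; kept with NULLs on the b side.
- a[2] pid=1, tag=CR → no match; kept with NULLs on the b side.
- a[3] pid=3, tag=CR → no match; kept with NULLs on the b side.
- a[4] pid=7, tag=CR → no match; kept with NULLs on the b side.
- a[5] pid=1, tag=CR → no match; kept with NULLs on the b side.
- 8 b row(s) had no a match → kept, a columns NULL.

(2, 116, NULL, CR); (2, 206, NULL, CR); (3, 153, NULL, RF); (4, 210, NULL, RF); (4, 329, NULL, CR); (7, 111, NULL, RF); (8, 223, NULL, RF); (9, 207, NULL, CR); (NULL, NULL, Dave, NULL); (NULL, NULL, Heidi, NULL); (NULL, NULL, Judy, NULL); (NULL, NULL, Pia, NULL); (NULL, NULL, Sara, NULL); (NULL, NULL, Tom, NULL)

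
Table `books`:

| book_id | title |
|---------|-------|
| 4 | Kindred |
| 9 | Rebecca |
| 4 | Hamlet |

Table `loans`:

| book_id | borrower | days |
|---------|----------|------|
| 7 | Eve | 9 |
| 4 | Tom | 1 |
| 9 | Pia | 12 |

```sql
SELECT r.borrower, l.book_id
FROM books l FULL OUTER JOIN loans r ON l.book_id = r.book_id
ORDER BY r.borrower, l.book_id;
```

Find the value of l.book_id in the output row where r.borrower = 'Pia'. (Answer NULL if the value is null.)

9

FULL OUTER JOIN keeps every row from both sides; unmatched rows get NULL for the other side's columns.
Matching on l.book_id = r.book_id.
Matched pairs: 3; unmatched l rows kept: 0; unmatched r rows kept: 1.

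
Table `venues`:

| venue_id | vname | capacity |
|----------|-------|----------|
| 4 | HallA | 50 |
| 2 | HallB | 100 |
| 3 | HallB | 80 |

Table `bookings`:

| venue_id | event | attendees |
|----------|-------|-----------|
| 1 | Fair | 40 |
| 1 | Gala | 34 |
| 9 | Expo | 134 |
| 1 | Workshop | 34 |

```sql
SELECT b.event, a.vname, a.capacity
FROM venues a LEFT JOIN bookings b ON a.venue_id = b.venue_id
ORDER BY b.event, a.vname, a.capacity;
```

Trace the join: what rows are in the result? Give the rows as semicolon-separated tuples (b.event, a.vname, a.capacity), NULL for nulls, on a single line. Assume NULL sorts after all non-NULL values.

(NULL, HallA, 50); (NULL, HallB, 80); (NULL, HallB, 100)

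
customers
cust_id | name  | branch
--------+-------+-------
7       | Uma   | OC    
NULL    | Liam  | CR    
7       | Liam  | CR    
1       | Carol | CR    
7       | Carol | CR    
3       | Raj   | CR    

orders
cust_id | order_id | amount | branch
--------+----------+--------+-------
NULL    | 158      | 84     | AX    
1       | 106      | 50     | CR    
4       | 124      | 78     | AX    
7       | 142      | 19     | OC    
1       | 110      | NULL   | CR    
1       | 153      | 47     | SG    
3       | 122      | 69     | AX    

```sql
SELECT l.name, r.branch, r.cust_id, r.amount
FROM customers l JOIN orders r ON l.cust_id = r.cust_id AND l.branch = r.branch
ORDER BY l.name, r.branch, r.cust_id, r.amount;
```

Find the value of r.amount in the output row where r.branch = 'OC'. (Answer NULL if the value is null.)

19

INNER JOIN keeps only pairs where the ON condition holds.
Matching on l.cust_id = r.cust_id AND l.branch = r.branch. A NULL in a compared column never satisfies the condition.
Matched pairs: 3.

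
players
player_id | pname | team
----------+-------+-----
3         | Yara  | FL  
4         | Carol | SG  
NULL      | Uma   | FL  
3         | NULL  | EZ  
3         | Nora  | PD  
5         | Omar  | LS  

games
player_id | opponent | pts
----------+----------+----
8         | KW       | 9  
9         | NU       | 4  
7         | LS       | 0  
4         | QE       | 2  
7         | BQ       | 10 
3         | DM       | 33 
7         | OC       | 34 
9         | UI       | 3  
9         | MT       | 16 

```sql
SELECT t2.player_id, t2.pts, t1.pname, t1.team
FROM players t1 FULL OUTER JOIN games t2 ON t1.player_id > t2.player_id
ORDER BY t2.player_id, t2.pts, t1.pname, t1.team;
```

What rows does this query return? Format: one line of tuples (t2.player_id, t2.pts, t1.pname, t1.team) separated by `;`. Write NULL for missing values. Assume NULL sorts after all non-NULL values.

(3, 33, Carol, SG); (3, 33, Omar, LS); (4, 2, Omar, LS); (7, 0, NULL, NULL); (7, 10, NULL, NULL); (7, 34, NULL, NULL); (8, 9, NULL, NULL); (9, 3, NULL, NULL); (9, 4, NULL, NULL); (9, 16, NULL, NULL); (NULL, NULL, Nora, PD); (NULL, NULL, Uma, FL); (NULL, NULL, Yara, FL); (NULL, NULL, NULL, EZ)

FULL OUTER JOIN keeps every row from both sides; unmatched rows get NULL for the other side's columns.
Matching on t1.player_id > t2.player_id. A NULL in a compared column never satisfies the condition.
- t1 (player_id=3) has no partner → padded with NULL.
- t1 (player_id=4) pairs with 1 row(s) of t2.
- t1 (player_id=NULL) has no partner → padded with NULL.
- t1 (player_id=3) has no partner → padded with NULL.
- t1 (player_id=3) has no partner → padded with NULL.
- t1 (player_id=5) pairs with 2 row(s) of t2.
- plus 7 unmatched t2 row(s), each kept with NULL t1 columns.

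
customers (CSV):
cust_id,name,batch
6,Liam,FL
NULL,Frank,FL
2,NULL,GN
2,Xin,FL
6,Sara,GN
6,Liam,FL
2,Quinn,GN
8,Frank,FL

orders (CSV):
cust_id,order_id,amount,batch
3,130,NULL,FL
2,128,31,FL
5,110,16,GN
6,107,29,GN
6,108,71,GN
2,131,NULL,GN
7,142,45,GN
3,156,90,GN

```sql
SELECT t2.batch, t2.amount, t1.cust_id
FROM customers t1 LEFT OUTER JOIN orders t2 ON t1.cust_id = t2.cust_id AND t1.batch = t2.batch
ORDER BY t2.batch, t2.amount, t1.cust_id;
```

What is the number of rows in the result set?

9

LEFT JOIN keeps every row from `customers`; unmatched rows get NULL for `orders`'s columns.
Matching on t1.cust_id = t2.cust_id AND t1.batch = t2.batch. A NULL in a compared column never satisfies the condition.
- t1 row (cust_id=6, batch=FL): no match → kept, t2 columns NULL.
- t1 row (cust_id=NULL, batch=FL): no match → kept, t2 columns NULL.
- t1 row (cust_id=2, batch=GN): matches 1 t2 row(s) → 1 output row(s).
- t1 row (cust_id=2, batch=FL): matches 1 t2 row(s) → 1 output row(s).
- t1 row (cust_id=6, batch=GN): matches 2 t2 row(s) → 2 output row(s).
- t1 row (cust_id=6, batch=FL): no match → kept, t2 columns NULL.
- t1 row (cust_id=2, batch=GN): matches 1 t2 row(s) → 1 output row(s).
- t1 row (cust_id=8, batch=FL): no match → kept, t2 columns NULL.
Total: 5 matched + 4 padded = 9 rows.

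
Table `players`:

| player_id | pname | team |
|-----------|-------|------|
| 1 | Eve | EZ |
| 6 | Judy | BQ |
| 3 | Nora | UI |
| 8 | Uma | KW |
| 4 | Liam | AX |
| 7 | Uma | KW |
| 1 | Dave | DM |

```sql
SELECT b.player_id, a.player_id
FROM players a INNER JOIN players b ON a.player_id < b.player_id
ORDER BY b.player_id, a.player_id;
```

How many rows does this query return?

INNER JOIN keeps only pairs where the ON condition holds.
Matching on a.player_id < b.player_id.
Matched pairs: 20.
Total: 20 rows.

20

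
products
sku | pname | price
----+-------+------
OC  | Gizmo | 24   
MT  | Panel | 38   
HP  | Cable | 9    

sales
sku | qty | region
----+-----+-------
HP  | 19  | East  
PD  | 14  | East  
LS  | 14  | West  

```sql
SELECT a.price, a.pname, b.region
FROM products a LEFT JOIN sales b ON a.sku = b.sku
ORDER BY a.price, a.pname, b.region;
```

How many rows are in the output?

3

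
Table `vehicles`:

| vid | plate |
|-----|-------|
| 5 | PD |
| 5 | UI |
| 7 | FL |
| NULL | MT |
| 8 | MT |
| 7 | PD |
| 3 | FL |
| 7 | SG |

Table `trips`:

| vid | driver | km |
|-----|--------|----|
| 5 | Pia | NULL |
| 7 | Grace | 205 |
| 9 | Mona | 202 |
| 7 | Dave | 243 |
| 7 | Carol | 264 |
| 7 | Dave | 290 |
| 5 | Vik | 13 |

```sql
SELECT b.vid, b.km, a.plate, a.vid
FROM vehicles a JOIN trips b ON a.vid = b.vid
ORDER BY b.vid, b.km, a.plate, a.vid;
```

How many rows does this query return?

16

INNER JOIN keeps only pairs where the ON condition holds.
Matching on a.vid = b.vid. A NULL in a compared column never satisfies the condition.
Matched pairs: 16.
Total: 16 rows.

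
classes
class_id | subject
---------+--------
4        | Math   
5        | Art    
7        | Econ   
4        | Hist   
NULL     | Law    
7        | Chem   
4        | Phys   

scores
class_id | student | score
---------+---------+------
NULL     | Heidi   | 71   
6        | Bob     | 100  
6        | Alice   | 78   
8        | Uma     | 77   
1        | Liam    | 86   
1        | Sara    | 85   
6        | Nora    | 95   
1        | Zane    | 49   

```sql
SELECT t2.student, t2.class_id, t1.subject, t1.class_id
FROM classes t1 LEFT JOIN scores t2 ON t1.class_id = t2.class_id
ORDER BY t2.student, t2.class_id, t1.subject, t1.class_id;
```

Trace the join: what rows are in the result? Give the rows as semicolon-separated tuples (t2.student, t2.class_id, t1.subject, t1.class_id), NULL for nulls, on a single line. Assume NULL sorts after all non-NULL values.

LEFT JOIN keeps every row from `classes`; unmatched rows get NULL for `scores`'s columns.
Matching on t1.class_id = t2.class_id. A NULL in a compared column never satisfies the condition.
- class_id=4: no t2 row matches, row kept with t2 columns NULL.
- class_id=5: no t2 row matches, row kept with t2 columns NULL.
- class_id=7: no t2 row matches, row kept with t2 columns NULL.
- class_id=4: no t2 row matches, row kept with t2 columns NULL.
- class_id=NULL: no t2 row matches, row kept with t2 columns NULL.
- class_id=7: no t2 row matches, row kept with t2 columns NULL.
- class_id=4: no t2 row matches, row kept with t2 columns NULL.
After projecting and ordering:
t2.student | t2.class_id | t1.subject | t1.class_id
NULL | NULL | Art | 5
NULL | NULL | Chem | 7
NULL | NULL | Econ | 7
NULL | NULL | Hist | 4
NULL | NULL | Law | NULL
NULL | NULL | Math | 4
NULL | NULL | Phys | 4

(NULL, NULL, Art, 5); (NULL, NULL, Chem, 7); (NULL, NULL, Econ, 7); (NULL, NULL, Hist, 4); (NULL, NULL, Law, NULL); (NULL, NULL, Math, 4); (NULL, NULL, Phys, 4)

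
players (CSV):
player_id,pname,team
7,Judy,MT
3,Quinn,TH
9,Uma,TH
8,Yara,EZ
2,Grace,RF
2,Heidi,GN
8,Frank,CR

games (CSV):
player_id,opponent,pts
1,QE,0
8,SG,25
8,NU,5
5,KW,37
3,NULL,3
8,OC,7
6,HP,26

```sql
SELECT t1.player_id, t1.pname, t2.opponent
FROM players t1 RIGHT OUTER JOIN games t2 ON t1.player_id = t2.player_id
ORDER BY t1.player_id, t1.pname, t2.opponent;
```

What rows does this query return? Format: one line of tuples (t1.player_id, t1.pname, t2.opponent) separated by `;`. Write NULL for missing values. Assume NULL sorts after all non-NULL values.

(3, Quinn, NULL); (8, Frank, NU); (8, Frank, OC); (8, Frank, SG); (8, Yara, NU); (8, Yara, OC); (8, Yara, SG); (NULL, NULL, HP); (NULL, NULL, KW); (NULL, NULL, QE)

RIGHT JOIN keeps every row from `games`; unmatched rows get NULL for `players`'s columns.
Matching on t1.player_id = t2.player_id.
- t1 row (player_id=7): no match.
- t1 row (player_id=3): matches 1 t2 row(s) → 1 output row(s).
- t1 row (player_id=9): no match.
- t1 row (player_id=8): matches 3 t2 row(s) → 3 output row(s).
- t1 row (player_id=2): no match.
- t1 row (player_id=2): no match.
- t1 row (player_id=8): matches 3 t2 row(s) → 3 output row(s).
- 3 t2 row(s) had no t1 match → kept, t1 columns NULL.
After projecting and ordering:
t1.player_id | t1.pname | t2.opponent
3 | Quinn | NULL
8 | Frank | NU
8 | Frank | OC
8 | Frank | SG
8 | Yara | NU
8 | Yara | OC
8 | Yara | SG
NULL | NULL | HP
NULL | NULL | KW
NULL | NULL | QE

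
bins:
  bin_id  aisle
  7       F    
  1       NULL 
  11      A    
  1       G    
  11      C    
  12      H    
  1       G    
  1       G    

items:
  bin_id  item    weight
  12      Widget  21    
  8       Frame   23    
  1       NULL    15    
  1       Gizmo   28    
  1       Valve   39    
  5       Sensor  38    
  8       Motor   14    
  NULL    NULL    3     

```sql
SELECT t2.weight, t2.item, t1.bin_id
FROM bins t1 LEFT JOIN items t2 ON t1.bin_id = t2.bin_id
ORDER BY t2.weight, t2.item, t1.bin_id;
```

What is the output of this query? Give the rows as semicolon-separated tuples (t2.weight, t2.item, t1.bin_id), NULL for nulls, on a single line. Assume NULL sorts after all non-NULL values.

LEFT JOIN keeps every row from `bins`; unmatched rows get NULL for `items`'s columns.
Matching on t1.bin_id = t2.bin_id. A NULL in a compared column never satisfies the condition.
- bin_id=7: no t2 row matches, row kept with t2 columns NULL.
- bin_id=1: 3 matching t2 row(s), so 3 row(s) emitted.
- bin_id=11: no t2 row matches, row kept with t2 columns NULL.
- bin_id=1: 3 matching t2 row(s), so 3 row(s) emitted.
- bin_id=11: no t2 row matches, row kept with t2 columns NULL.
- bin_id=12: 1 matching t2 row(s), so 1 row(s) emitted.
- bin_id=1: 3 matching t2 row(s), so 3 row(s) emitted.
- bin_id=1: 3 matching t2 row(s), so 3 row(s) emitted.

(15, NULL, 1); (15, NULL, 1); (15, NULL, 1); (15, NULL, 1); (21, Widget, 12); (28, Gizmo, 1); (28, Gizmo, 1); (28, Gizmo, 1); (28, Gizmo, 1); (39, Valve, 1); (39, Valve, 1); (39, Valve, 1); (39, Valve, 1); (NULL, NULL, 7); (NULL, NULL, 11); (NULL, NULL, 11)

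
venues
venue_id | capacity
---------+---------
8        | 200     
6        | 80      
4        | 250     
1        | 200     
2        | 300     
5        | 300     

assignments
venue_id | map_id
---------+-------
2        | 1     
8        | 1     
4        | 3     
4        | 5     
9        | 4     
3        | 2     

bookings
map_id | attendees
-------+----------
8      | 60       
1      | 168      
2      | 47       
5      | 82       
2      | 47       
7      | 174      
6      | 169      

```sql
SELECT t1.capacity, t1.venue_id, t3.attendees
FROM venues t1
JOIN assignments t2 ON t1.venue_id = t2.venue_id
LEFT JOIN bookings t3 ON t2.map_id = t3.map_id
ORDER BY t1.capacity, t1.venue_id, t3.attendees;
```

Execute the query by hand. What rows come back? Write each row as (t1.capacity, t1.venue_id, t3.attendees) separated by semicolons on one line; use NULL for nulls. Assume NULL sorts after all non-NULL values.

Step 1 — t1 INNER JOIN t2 on venue_id → 4 row(s).
Then LEFT JOIN `bookings t3` on map_id: each of those 4 rows is kept; rows whose t2.map_id has no match in t3 get NULL for t3's columns.

(200, 8, 168); (250, 4, 82); (250, 4, NULL); (300, 2, 168)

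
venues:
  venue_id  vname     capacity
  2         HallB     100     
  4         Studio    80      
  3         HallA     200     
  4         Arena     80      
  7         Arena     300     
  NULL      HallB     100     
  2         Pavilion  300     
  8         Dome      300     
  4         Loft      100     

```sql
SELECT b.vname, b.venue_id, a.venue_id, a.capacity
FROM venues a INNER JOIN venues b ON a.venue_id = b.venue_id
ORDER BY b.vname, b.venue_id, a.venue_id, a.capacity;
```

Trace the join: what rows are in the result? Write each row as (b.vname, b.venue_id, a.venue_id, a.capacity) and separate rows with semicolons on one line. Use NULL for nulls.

INNER JOIN keeps only pairs where the ON condition holds.
Matching on a.venue_id = b.venue_id. A NULL in a compared column never satisfies the condition.
Matched pairs: 16.

(Arena, 4, 4, 80); (Arena, 4, 4, 80); (Arena, 4, 4, 100); (Arena, 7, 7, 300); (Dome, 8, 8, 300); (HallA, 3, 3, 200); (HallB, 2, 2, 100); (HallB, 2, 2, 300); (Loft, 4, 4, 80); (Loft, 4, 4, 80); (Loft, 4, 4, 100); (Pavilion, 2, 2, 100); (Pavilion, 2, 2, 300); (Studio, 4, 4, 80); (Studio, 4, 4, 80); (Studio, 4, 4, 100)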